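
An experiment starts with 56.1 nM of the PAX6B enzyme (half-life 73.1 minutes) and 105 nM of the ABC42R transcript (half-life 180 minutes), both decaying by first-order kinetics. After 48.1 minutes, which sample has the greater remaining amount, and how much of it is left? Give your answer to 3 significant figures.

ABC42R transcript, 87.2 nM

PAX6B enzyme: 56.1 × (1/2)^0.658 ≈ 35.554 nM.
ABC42R transcript: 105 × (1/2)^0.26722 ≈ 87.246 nM.
ABC42R transcript has more remaining, at ≈ 87.246 nM.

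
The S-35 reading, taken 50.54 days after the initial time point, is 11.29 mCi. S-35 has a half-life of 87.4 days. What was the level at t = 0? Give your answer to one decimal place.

16.9 mCi

Number of half-lives elapsed: n = 50.54/87.4 ≈ 0.57826.
A₀ = A × 2^n = 11.29 × 2^0.57826 = 11.29 × 1.493 ≈ 16.857 mCi.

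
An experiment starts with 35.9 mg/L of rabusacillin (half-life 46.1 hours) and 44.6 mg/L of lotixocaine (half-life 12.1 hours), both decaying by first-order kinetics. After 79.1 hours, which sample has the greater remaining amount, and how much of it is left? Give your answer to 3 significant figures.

rabusacillin, 10.9 mg/L

rabusacillin: 35.9 × (1/2)^1.7158 ≈ 10.929 mg/L.
lotixocaine: 44.6 × (1/2)^6.5372 ≈ 0.48022 mg/L.
Rabusacillin has more remaining, at ≈ 10.929 mg/L.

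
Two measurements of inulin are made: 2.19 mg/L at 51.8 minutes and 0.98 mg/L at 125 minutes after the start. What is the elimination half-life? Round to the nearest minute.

Over Δt = 125 − 51.8 = 73.2 minutes, the level fell by a factor of 2.19/0.98 ≈ 2.2347.
n = log₂(2.2347) ≈ 1.1601 half-lives, so t½ = 73.2/1.1601 ≈ 63.099 minutes.

63 minutes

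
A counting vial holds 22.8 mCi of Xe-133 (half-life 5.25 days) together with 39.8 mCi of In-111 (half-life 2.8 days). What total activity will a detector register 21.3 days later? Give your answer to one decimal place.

Xe-133: 22.8 × (1/2)^(21.3/5.25) = 22.8 × (1/2)^4.0571 ≈ 1.3697 mCi.
In-111: 39.8 × (1/2)^(21.3/2.8) = 39.8 × (1/2)^7.6071 ≈ 0.20413 mCi.
Total = 1.3697 + 0.20413 ≈ 1.5738 mCi.

1.6 mCi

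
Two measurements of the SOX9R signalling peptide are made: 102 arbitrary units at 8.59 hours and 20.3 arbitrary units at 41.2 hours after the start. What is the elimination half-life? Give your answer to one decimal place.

Over Δt = 41.2 − 8.59 = 32.61 hours, the level fell by a factor of 102/20.3 ≈ 5.0246.
n = log₂(5.0246) ≈ 2.329 half-lives, so t½ = 32.61/2.329 ≈ 14.002 hours.

14.0 hours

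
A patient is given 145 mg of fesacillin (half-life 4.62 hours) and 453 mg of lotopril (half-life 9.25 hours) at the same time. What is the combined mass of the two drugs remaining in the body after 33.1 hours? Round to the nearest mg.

fesacillin: 145 × (1/2)^(33.1/4.62) = 145 × (1/2)^7.1645 ≈ 1.0107 mg.
lotopril: 453 × (1/2)^(33.1/9.25) = 453 × (1/2)^3.5784 ≈ 37.923 mg.
Total = 1.0107 + 37.923 ≈ 38.933 mg.

39 mg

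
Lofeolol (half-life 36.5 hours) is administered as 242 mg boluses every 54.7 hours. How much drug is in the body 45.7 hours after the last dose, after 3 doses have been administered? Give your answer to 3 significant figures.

150 mg

The 3 doses were given 155.1, 100.4, 45.7 hours ago.
Total = 242·(1/2)^(155.1/36.5) + 242·(1/2)^(100.4/36.5) + 242·(1/2)^(45.7/36.5)
      = 12.725 + 35.956 + 101.6 ≈ 150.28 mg.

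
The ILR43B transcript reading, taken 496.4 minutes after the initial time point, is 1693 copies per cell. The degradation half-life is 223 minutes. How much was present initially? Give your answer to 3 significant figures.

Number of half-lives elapsed: n = 496.4/223 ≈ 2.226.
A₀ = A × 2^n = 1693 × 2^2.226 = 1693 × 4.6784 ≈ 7920.5 copies per cell.

7920 copies per cell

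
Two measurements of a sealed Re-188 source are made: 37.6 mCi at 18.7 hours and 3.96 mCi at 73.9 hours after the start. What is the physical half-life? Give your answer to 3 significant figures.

17.0 hours

Over Δt = 73.9 − 18.7 = 55.2 hours, the level fell by a factor of 37.6/3.96 ≈ 9.4949.
n = log₂(9.4949) ≈ 3.2472 half-lives, so t½ = 55.2/3.2472 ≈ 16.999 hours.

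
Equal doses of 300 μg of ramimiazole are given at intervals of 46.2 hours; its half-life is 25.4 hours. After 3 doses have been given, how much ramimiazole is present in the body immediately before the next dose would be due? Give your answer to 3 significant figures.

The 3 doses were given 138.6, 92.4, 46.2 hours ago.
Total = 300·(1/2)^(138.6/25.4) + 300·(1/2)^(92.4/25.4) + 300·(1/2)^(46.2/25.4)
      = 6.8311 + 24.101 + 85.031 ≈ 115.96 μg.

116 μg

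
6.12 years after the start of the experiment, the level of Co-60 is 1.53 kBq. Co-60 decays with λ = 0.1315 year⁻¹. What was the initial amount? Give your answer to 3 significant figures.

t½ = ln 2 / λ = 0.69315 / 0.1315 ≈ 5.2711 years.
Number of half-lives elapsed: n = 6.12/5.2711 ≈ 1.1611.
A₀ = A × 2^n = 1.53 × 2^1.1611 = 1.53 × 2.2362 ≈ 3.4214 kBq.

3.42 kBq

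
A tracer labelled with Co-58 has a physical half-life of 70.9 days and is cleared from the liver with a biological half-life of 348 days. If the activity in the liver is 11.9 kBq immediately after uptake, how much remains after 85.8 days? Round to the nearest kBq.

4 kBq

1/t_eff = 1/t_phys + 1/t_biol = 1/70.9 + 1/348 = 0.016978 per day.
t_eff = 70.9 × 348 / (70.9 + 348) ≈ 58.9 days.
Remaining = 11.9 × (1/2)^(85.8/58.9) = 11.9 × (1/2)^1.4567 ≈ 4.3355 kBq.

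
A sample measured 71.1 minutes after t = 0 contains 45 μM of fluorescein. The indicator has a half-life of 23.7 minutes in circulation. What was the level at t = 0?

360 μM

Number of half-lives elapsed: n = 71.1/23.7 ≈ 3.
A₀ = A × 2^n = 45 × 2^3 = 45 × 8 ≈ 360 μM.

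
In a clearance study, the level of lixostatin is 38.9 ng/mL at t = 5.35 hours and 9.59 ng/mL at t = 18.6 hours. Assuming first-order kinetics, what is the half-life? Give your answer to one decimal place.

6.6 hours

Over Δt = 18.6 − 5.35 = 13.25 hours, the level fell by a factor of 38.9/9.59 ≈ 4.0563.
n = log₂(4.0563) ≈ 2.0202 half-lives, so t½ = 13.25/2.0202 ≈ 6.5589 hours.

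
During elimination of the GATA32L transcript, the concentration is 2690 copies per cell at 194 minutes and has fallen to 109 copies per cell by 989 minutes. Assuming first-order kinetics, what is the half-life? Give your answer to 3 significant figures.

Over Δt = 989 − 194 = 795 minutes, the level fell by a factor of 2690/109 ≈ 24.679.
n = log₂(24.679) ≈ 4.6252 half-lives, so t½ = 795/4.6252 ≈ 171.88 minutes.

172 minutes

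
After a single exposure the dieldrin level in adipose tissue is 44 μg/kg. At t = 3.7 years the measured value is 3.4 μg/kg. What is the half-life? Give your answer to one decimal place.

1.0 years

A/A₀ = 3.4/44 ≈ 0.077273.
n = log₂(12.941) ≈ 3.6939 half-lives elapsed in 3.7 years.
t½ = 3.7/3.6939 ≈ 1.0017 years.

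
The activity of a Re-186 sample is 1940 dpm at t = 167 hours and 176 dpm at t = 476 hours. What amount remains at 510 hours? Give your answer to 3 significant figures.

Over Δt = 476 − 167 = 309 hours, the level fell by a factor of 1940/176 ≈ 11.023.
n = log₂(11.023) ≈ 3.4624 half-lives, so t½ = 309/3.4624 ≈ 89.244 hours.
From t = 476 to t = 510: 176 × (1/2)^((510−476)/89.244) ≈ 135.15 dpm.

135 dpm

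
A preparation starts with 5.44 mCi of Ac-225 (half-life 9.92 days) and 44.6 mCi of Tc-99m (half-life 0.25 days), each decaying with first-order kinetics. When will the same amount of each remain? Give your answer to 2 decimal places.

0.78 days

Set 5.44·(1/2)^(t/9.92) = 44.6·(1/2)^(t/0.25).
Taking log₂: log₂(5.44/44.6) = t·(1/9.92 − 1/0.25).
log₂(0.12197) = -3.0354; 1/9.92 − 1/0.25 = -3.8992.
t = -3.0354 / -3.8992 ≈ 0.77846 days.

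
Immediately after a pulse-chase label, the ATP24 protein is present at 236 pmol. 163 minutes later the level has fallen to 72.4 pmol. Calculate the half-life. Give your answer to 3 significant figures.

95.6 minutes

A/A₀ = 72.4/236 ≈ 0.30678.
n = log₂(3.2597) ≈ 1.7047 half-lives elapsed in 163 minutes.
t½ = 163/1.7047 ≈ 95.617 minutes.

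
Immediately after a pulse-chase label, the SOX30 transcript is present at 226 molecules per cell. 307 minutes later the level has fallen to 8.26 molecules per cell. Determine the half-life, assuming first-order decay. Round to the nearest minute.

A/A₀ = 8.26/226 ≈ 0.036549.
n = log₂(27.361) ≈ 4.774 half-lives elapsed in 307 minutes.
t½ = 307/4.774 ≈ 64.306 minutes.

64 minutes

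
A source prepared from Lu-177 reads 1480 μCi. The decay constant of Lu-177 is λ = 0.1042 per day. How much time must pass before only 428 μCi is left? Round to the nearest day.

t½ = ln 2 / λ = 0.69315 / 0.1042 ≈ 6.6521 days.
Fraction remaining = 428/1480 ≈ 0.28919.
n = log₂(1480/428) = ln(3.4579)/ln 2 ≈ 1.7899 half-lives.
t = n × t½ = 1.7899 × 6.6521 ≈ 11.907 days.

12 days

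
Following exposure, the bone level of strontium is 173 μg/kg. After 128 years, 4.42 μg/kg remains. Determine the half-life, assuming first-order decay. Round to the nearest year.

A/A₀ = 4.42/173 ≈ 0.025549.
n = log₂(39.14) ≈ 5.2906 half-lives elapsed in 128 years.
t½ = 128/5.2906 ≈ 24.194 years.

24 years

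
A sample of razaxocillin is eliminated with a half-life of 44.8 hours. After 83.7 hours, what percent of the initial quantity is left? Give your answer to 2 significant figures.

27%

n = 83.7/44.8 ≈ 1.8683 half-lives.
Fraction remaining = (1/2)^1.8683 ≈ 0.2739, i.e. 27.39%.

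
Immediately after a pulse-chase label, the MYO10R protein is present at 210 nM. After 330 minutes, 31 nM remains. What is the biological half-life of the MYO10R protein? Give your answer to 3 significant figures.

120 minutes

A/A₀ = 31/210 ≈ 0.14762.
n = log₂(6.7742) ≈ 2.76 half-lives elapsed in 330 minutes.
t½ = 330/2.76 ≈ 119.56 minutes.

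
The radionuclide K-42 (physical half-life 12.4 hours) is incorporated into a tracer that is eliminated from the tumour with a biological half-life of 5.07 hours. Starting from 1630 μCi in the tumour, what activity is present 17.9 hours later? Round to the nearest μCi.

52 μCi

1/t_eff = 1/t_phys + 1/t_biol = 1/12.4 + 1/5.07 = 0.27788 per hour.
t_eff = 12.4 × 5.07 / (12.4 + 5.07) ≈ 3.5986 hours.
Remaining = 1630 × (1/2)^(17.9/3.5986) = 1630 × (1/2)^4.9741 ≈ 51.859 μCi.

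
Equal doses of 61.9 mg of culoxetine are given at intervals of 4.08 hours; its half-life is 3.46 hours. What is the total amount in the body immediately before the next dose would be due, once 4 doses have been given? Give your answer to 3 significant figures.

The 4 doses were given 16.32, 12.24, 8.16, 4.08 hours ago.
Total = 61.9·(1/2)^(16.32/3.46) + 61.9·(1/2)^(12.24/3.46) + 61.9·(1/2)^(8.16/3.46) + 61.9·(1/2)^(4.08/3.46)
      = 2.354 + 5.3306 + 12.071 + 27.335 ≈ 47.091 mg.

47.1 mg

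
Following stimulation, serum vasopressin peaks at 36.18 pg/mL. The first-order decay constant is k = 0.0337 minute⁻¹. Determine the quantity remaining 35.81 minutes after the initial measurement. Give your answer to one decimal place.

10.8 pg/mL

t½ = ln 2 / k = 0.69315 / 0.0337 ≈ 20.568 minutes.
Number of half-lives: n = 35.81/20.568 ≈ 1.741.
Remaining = 36.18 × (1/2)^1.741 = 36.18 × 0.29915 ≈ 10.823 pg/mL.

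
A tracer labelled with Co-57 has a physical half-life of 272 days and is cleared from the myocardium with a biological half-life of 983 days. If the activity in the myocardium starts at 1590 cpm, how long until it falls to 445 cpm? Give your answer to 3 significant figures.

391 days

1/t_eff = 1/t_phys + 1/t_biol = 1/272 + 1/983 = 0.0046938 per day.
t_eff = 272 × 983 / (272 + 983) ≈ 213.05 days.
n = log₂(1590/445) ≈ 1.8371; t = 1.8371 × 213.05 ≈ 391.4 days.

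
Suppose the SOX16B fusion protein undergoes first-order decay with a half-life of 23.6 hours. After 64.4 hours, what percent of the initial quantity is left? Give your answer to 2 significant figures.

15%

n = 64.4/23.6 ≈ 2.7288 half-lives.
Fraction remaining = (1/2)^2.7288 ≈ 0.15085, i.e. 15.085%.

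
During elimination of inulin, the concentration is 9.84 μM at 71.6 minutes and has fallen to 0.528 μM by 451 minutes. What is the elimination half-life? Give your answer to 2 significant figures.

Over Δt = 451 − 71.6 = 379.4 minutes, the level fell by a factor of 9.84/0.528 ≈ 18.636.
n = log₂(18.636) ≈ 4.22 half-lives, so t½ = 379.4/4.22 ≈ 89.904 minutes.

90 minutes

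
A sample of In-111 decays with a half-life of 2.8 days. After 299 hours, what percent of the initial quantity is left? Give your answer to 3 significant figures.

4.58%

299 hours = 12.4583 days.
n = 12.4583/2.8 ≈ 4.4494 half-lives.
Fraction remaining = (1/2)^4.4494 ≈ 0.045772, i.e. 4.5772%.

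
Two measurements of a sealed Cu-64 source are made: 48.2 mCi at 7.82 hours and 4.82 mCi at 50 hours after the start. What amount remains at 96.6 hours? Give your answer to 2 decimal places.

0.38 mCi

Over Δt = 50 − 7.82 = 42.18 hours, the level fell by a factor of 48.2/4.82 ≈ 10.
n = log₂(10) ≈ 3.3219 half-lives, so t½ = 42.18/3.3219 ≈ 12.697 hours.
From t = 50 to t = 96.6: 4.82 × (1/2)^((96.6−50)/12.697) ≈ 0.37867 mCi.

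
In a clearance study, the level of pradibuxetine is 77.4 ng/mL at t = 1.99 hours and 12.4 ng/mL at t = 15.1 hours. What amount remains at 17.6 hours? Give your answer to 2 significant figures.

Over Δt = 15.1 − 1.99 = 13.11 hours, the level fell by a factor of 77.4/12.4 ≈ 6.2419.
n = log₂(6.2419) ≈ 2.642 half-lives, so t½ = 13.11/2.642 ≈ 4.9622 hours.
From t = 15.1 to t = 17.6: 12.4 × (1/2)^((17.6−15.1)/4.9622) ≈ 8.745 ng/mL.

8.7 ng/mL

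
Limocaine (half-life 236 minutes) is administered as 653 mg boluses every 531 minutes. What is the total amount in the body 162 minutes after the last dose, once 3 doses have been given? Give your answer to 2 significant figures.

510 mg

The 3 doses were given 1224, 693, 162 minutes ago.
Total = 653·(1/2)^(1224/236) + 653·(1/2)^(693/236) + 653·(1/2)^(162/236)
      = 17.932 + 85.301 + 405.76 ≈ 509 mg.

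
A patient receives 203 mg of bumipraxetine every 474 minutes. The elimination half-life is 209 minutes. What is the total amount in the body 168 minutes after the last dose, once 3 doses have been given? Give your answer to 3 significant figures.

The 3 doses were given 1116, 642, 168 minutes ago.
Total = 203·(1/2)^(1116/209) + 203·(1/2)^(642/209) + 203·(1/2)^(168/209)
      = 5.0128 + 24.144 + 116.28 ≈ 145.44 mg.

145 mg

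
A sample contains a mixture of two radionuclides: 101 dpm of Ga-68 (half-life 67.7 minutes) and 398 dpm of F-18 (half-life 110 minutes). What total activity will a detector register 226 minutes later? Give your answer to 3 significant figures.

106 dpm

Ga-68: 101 × (1/2)^(226/67.7) = 101 × (1/2)^3.3383 ≈ 9.9863 dpm.
F-18: 398 × (1/2)^(226/110) = 398 × (1/2)^2.0545 ≈ 95.808 dpm.
Total = 9.9863 + 95.808 ≈ 105.79 dpm.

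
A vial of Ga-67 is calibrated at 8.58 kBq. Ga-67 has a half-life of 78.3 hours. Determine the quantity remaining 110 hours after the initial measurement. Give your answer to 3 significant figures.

3.24 kBq

Number of half-lives: n = 110/78.3 ≈ 1.4049.
Remaining = 8.58 × (1/2)^1.4049 = 8.58 × 0.37766 ≈ 3.2403 kBq.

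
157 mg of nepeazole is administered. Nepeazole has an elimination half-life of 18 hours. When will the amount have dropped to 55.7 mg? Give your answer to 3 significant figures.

26.9 hours

Fraction remaining = 55.7/157 ≈ 0.35478.
n = log₂(157/55.7) = ln(2.8187)/ln 2 ≈ 1.495 half-lives.
t = n × t½ = 1.495 × 18 ≈ 26.91 hours.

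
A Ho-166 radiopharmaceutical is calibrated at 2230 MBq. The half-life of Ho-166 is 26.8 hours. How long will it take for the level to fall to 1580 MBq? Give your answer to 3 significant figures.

Fraction remaining = 1580/2230 ≈ 0.70852.
n = log₂(2230/1580) = ln(1.4114)/ln 2 ≈ 0.49712 half-lives.
t = n × t½ = 0.49712 × 26.8 ≈ 13.323 hours.

13.3 hours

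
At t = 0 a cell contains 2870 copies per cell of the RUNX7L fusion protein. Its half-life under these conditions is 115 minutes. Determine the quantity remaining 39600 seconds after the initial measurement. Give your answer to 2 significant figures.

Convert the elapsed time: 39600 seconds = 660 minutes.
Number of half-lives: n = 660/115 ≈ 5.7391.
Remaining = 2870 × (1/2)^5.7391 = 2870 × 0.018722 ≈ 53.732 copies per cell.

54 copies per cell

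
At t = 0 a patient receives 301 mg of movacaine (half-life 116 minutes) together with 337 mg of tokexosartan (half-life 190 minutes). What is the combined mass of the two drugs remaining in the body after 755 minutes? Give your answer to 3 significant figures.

24.8 mg

movacaine: 301 × (1/2)^(755/116) = 301 × (1/2)^6.5086 ≈ 3.3058 mg.
tokexosartan: 337 × (1/2)^(755/190) = 337 × (1/2)^3.9737 ≈ 21.45 mg.
Total = 3.3058 + 21.45 ≈ 24.756 mg.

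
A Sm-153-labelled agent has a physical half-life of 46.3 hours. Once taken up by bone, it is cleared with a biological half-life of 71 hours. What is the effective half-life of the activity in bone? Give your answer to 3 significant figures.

28.0 hours

1/t_eff = 1/t_phys + 1/t_biol = 1/46.3 + 1/71 = 0.035683 per hour.
t_eff = 46.3 × 71 / (46.3 + 71) ≈ 28.025 hours.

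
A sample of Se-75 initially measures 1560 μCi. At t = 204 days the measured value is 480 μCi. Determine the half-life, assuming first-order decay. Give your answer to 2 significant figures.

120 days

A/A₀ = 480/1560 ≈ 0.30769.
n = log₂(3.25) ≈ 1.7004 half-lives elapsed in 204 days.
t½ = 204/1.7004 ≈ 119.97 days.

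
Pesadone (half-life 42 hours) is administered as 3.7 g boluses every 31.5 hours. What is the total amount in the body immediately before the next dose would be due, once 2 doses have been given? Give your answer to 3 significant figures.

3.51 g

The 2 doses were given 63, 31.5 hours ago.
Total = 3.7·(1/2)^(63/42) + 3.7·(1/2)^(31.5/42)
      = 1.3081 + 2.2 ≈ 3.5082 g.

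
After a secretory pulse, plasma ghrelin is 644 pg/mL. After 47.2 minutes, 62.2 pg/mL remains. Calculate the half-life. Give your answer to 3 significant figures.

14.0 minutes

A/A₀ = 62.2/644 ≈ 0.096584.
n = log₂(10.354) ≈ 3.3721 half-lives elapsed in 47.2 minutes.
t½ = 47.2/3.3721 ≈ 13.997 minutes.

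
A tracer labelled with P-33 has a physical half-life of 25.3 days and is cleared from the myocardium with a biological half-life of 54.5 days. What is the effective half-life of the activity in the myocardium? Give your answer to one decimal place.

1/t_eff = 1/t_phys + 1/t_biol = 1/25.3 + 1/54.5 = 0.057874 per day.
t_eff = 25.3 × 54.5 / (25.3 + 54.5) ≈ 17.279 days.

17.3 days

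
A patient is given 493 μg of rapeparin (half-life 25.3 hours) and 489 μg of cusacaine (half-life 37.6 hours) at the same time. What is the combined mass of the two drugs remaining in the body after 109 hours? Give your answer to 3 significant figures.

rapeparin: 493 × (1/2)^(109/25.3) = 493 × (1/2)^4.3083 ≈ 24.884 μg.
cusacaine: 489 × (1/2)^(109/37.6) = 489 × (1/2)^2.8989 ≈ 65.56 μg.
Total = 24.884 + 65.56 ≈ 90.444 μg.

90.4 μg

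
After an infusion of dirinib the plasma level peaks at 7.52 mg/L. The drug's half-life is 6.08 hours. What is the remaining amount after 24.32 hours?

Elapsed time is 4 half-lives (24.32/6.08).
Each half-life halves the amount: 7.52 × (1/2)^4 = 7.52/16 = 0.47 mg/L.

0.47 mg/L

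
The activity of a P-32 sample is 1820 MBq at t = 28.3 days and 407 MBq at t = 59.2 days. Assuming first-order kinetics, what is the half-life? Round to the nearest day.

14 days

Over Δt = 59.2 − 28.3 = 30.9 days, the level fell by a factor of 1820/407 ≈ 4.4717.
n = log₂(4.4717) ≈ 2.1608 half-lives, so t½ = 30.9/2.1608 ≈ 14.3 days.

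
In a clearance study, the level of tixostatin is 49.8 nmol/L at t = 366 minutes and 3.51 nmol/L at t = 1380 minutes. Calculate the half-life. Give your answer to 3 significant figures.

265 minutes

Over Δt = 1380 − 366 = 1014 minutes, the level fell by a factor of 49.8/3.51 ≈ 14.188.
n = log₂(14.188) ≈ 3.8266 half-lives, so t½ = 1014/3.8266 ≈ 264.99 minutes.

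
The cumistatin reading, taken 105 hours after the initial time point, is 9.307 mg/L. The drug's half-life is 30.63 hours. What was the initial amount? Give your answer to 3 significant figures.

100 mg/L

Number of half-lives elapsed: n = 105/30.63 ≈ 3.428.
A₀ = A × 2^n = 9.307 × 2^3.428 = 9.307 × 10.763 ≈ 100.17 mg/L.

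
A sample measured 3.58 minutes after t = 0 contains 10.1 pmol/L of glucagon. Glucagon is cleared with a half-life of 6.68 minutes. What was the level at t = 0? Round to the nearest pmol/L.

Number of half-lives elapsed: n = 3.58/6.68 ≈ 0.53593.
A₀ = A × 2^n = 10.1 × 2^0.53593 = 10.1 × 1.4499 ≈ 14.644 pmol/L.

15 pmol/L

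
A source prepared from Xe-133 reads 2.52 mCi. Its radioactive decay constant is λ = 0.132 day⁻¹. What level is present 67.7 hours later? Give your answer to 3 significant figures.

t½ = ln 2 / λ = 0.69315 / 0.132 ≈ 5.2511 days.
Convert the elapsed time: 67.7 hours = 2.82083 days.
Number of half-lives: n = 2.82083/5.2511 ≈ 0.53719.
Remaining = 2.52 × (1/2)^0.53719 = 2.52 × 0.68911 ≈ 1.7366 mCi.

1.74 mCi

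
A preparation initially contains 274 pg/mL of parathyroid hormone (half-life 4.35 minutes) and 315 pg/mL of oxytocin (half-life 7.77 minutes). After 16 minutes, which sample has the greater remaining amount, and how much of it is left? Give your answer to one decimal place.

parathyroid hormone: 274 × (1/2)^3.6782 ≈ 21.405 pg/mL.
oxytocin: 315 × (1/2)^2.0592 ≈ 75.584 pg/mL.
Oxytocin has more remaining, at ≈ 75.584 pg/mL.

oxytocin, 75.6 pg/mL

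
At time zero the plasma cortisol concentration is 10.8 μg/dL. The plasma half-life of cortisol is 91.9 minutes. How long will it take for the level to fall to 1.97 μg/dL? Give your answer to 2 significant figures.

230 minutes

Fraction remaining = 1.97/10.8 ≈ 0.18241.
n = log₂(10.8/1.97) = ln(5.4822)/ln 2 ≈ 2.4548 half-lives.
t = n × t½ = 2.4548 × 91.9 ≈ 225.59 minutes.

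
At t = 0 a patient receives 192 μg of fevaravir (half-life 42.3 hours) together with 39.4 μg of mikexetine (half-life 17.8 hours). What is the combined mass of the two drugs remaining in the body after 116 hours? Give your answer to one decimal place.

29.1 μg

fevaravir: 192 × (1/2)^(116/42.3) = 192 × (1/2)^2.7423 ≈ 28.693 μg.
mikexetine: 39.4 × (1/2)^(116/17.8) = 39.4 × (1/2)^6.5169 ≈ 0.43026 μg.
Total = 28.693 + 0.43026 ≈ 29.124 μg.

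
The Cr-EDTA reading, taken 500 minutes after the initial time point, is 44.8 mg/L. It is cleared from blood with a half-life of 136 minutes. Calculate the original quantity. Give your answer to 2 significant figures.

Number of half-lives elapsed: n = 500/136 ≈ 3.6765.
A₀ = A × 2^n = 44.8 × 2^3.6765 = 44.8 × 12.786 ≈ 572.8 mg/L.

570 mg/L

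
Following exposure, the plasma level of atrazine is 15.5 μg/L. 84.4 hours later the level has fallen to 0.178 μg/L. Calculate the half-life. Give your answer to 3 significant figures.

A/A₀ = 0.178/15.5 ≈ 0.011484.
n = log₂(87.079) ≈ 6.4442 half-lives elapsed in 84.4 hours.
t½ = 84.4/6.4442 ≈ 13.097 hours.

13.1 hours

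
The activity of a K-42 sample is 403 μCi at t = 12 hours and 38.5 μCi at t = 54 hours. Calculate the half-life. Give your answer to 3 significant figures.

Over Δt = 54 − 12 = 42 hours, the level fell by a factor of 403/38.5 ≈ 10.468.
n = log₂(10.468) ≈ 3.3878 half-lives, so t½ = 42/3.3878 ≈ 12.397 hours.

12.4 hours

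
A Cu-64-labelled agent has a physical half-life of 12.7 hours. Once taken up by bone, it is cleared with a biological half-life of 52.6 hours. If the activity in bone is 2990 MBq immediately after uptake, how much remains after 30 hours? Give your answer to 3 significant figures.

392 MBq

1/t_eff = 1/t_phys + 1/t_biol = 1/12.7 + 1/52.6 = 0.097752 per hour.
t_eff = 12.7 × 52.6 / (12.7 + 52.6) ≈ 10.23 hours.
Remaining = 2990 × (1/2)^(30/10.23) = 2990 × (1/2)^2.9325 ≈ 391.64 MBq.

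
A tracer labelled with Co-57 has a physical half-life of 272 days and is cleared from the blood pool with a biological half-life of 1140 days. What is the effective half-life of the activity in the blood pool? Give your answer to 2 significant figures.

1/t_eff = 1/t_phys + 1/t_biol = 1/272 + 1/1140 = 0.0045537 per day.
t_eff = 272 × 1140 / (272 + 1140) ≈ 219.6 days.

220 days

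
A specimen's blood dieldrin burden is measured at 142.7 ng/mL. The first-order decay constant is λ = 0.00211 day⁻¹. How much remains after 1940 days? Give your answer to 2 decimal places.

t½ = ln 2 / λ = 0.69315 / 0.00211 ≈ 328.51 days.
Number of half-lives: n = 1940/328.51 ≈ 5.9055.
Remaining = 142.7 × (1/2)^5.9055 = 142.7 × 0.016682 ≈ 2.3806 ng/mL.

2.38 ng/mL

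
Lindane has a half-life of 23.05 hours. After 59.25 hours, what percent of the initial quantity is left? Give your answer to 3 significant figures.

16.8%

n = 59.25/23.05 ≈ 2.5705 half-lives.
Fraction remaining = (1/2)^2.5705 ≈ 0.16835, i.e. 16.835%.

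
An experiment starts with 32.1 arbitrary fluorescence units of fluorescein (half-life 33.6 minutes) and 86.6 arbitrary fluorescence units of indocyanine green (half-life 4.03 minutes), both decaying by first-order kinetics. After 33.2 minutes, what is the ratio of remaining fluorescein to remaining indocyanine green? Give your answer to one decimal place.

fluorescein: 32.1 × (1/2)^(33.2/33.6) = 32.1 × (1/2)^0.9881 ≈ 16.183 arbitrary fluorescence units.
indocyanine green: 86.6 × (1/2)^(33.2/4.03) = 86.6 × (1/2)^8.2382 ≈ 0.28679 arbitrary fluorescence units.
Ratio ≈ 16.183 / 0.28679 ≈ 56.427.

56.4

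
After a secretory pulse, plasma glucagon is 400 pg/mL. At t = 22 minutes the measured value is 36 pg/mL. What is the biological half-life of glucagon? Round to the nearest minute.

6 minutes

A/A₀ = 36/400 ≈ 0.09.
n = log₂(11.111) ≈ 3.4739 half-lives elapsed in 22 minutes.
t½ = 22/3.4739 ≈ 6.3329 minutes.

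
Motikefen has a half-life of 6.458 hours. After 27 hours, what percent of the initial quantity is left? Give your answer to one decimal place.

5.5%

n = 27/6.458 ≈ 4.1809 half-lives.
Fraction remaining = (1/2)^4.1809 ≈ 0.055136, i.e. 5.5136%.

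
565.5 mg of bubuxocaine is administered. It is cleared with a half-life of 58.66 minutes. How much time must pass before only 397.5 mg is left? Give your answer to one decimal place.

29.8 minutes

Fraction remaining = 397.5/565.5 ≈ 0.70292.
n = log₂(565.5/397.5) = ln(1.4226)/ln 2 ≈ 0.50857 half-lives.
t = n × t½ = 0.50857 × 58.66 ≈ 29.833 minutes.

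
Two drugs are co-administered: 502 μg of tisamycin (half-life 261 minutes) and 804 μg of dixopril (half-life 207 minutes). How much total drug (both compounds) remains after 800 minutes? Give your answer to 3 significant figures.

tisamycin: 502 × (1/2)^(800/261) = 502 × (1/2)^3.0651 ≈ 59.98 μg.
dixopril: 804 × (1/2)^(800/207) = 804 × (1/2)^3.8647 ≈ 55.189 μg.
Total = 59.98 + 55.189 ≈ 115.17 μg.

115 μg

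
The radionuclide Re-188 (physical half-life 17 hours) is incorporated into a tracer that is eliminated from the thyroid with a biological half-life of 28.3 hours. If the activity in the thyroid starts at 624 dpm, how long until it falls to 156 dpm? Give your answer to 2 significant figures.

21 hours

1/t_eff = 1/t_phys + 1/t_biol = 1/17 + 1/28.3 = 0.094159 per hour.
t_eff = 17 × 28.3 / (17 + 28.3) ≈ 10.62 hours.
n = log₂(624/156) ≈ 2; t = 2 × 10.62 ≈ 21.241 hours.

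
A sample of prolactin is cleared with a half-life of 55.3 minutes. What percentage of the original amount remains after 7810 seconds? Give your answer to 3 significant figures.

7810 seconds = 130.167 minutes.
n = 130.167/55.3 ≈ 2.3538 half-lives.
Fraction remaining = (1/2)^2.3538 ≈ 0.19563, i.e. 19.563%.

19.6%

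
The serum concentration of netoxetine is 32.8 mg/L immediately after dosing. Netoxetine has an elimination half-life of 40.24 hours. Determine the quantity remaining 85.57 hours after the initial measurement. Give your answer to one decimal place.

Number of half-lives: n = 85.57/40.24 ≈ 2.1265.
Remaining = 32.8 × (1/2)^2.1265 = 32.8 × 0.22901 ≈ 7.5117 mg/L.

7.5 mg/L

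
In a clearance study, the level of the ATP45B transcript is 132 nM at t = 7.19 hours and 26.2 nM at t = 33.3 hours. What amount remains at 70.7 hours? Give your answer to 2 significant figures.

2.6 nM

Over Δt = 33.3 − 7.19 = 26.11 hours, the level fell by a factor of 132/26.2 ≈ 5.0382.
n = log₂(5.0382) ≈ 2.3329 half-lives, so t½ = 26.11/2.3329 ≈ 11.192 hours.
From t = 33.3 to t = 70.7: 26.2 × (1/2)^((70.7−33.3)/11.192) ≈ 2.5844 nM.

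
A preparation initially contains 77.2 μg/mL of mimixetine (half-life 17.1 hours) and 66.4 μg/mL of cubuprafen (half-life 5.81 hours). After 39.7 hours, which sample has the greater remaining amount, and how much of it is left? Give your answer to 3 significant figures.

mimixetine, 15.4 μg/mL

mimixetine: 77.2 × (1/2)^2.3216 ≈ 15.443 μg/mL.
cubuprafen: 66.4 × (1/2)^6.833 ≈ 0.58239 μg/mL.
Mimixetine has more remaining, at ≈ 15.443 μg/mL.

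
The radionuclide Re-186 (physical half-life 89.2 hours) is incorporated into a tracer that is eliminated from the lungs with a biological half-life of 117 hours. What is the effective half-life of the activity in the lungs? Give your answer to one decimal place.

50.6 hours

1/t_eff = 1/t_phys + 1/t_biol = 1/89.2 + 1/117 = 0.019758 per hour.
t_eff = 89.2 × 117 / (89.2 + 117) ≈ 50.613 hours.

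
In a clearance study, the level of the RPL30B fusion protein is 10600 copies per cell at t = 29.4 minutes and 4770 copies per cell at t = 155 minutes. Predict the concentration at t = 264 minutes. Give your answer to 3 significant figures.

Over Δt = 155 − 29.4 = 125.6 minutes, the level fell by a factor of 10600/4770 ≈ 2.2222.
n = log₂(2.2222) ≈ 1.152 half-lives, so t½ = 125.6/1.152 ≈ 109.03 minutes.
From t = 155 to t = 264: 4770 × (1/2)^((264−155)/109.03) ≈ 2385.4 copies per cell.

2390 copies per cell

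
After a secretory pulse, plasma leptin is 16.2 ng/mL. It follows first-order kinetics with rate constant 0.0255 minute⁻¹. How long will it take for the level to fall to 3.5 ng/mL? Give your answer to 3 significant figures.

60.1 minutes

t½ = ln 2 / k = 0.69315 / 0.0255 ≈ 27.182 minutes.
Fraction remaining = 3.5/16.2 ≈ 0.21605.
n = log₂(16.2/3.5) = ln(4.6286)/ln 2 ≈ 2.2106 half-lives.
t = n × t½ = 2.2106 × 27.182 ≈ 60.088 minutes.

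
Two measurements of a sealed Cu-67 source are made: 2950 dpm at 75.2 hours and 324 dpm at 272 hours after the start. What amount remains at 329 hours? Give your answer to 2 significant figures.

170 dpm

Over Δt = 272 − 75.2 = 196.8 hours, the level fell by a factor of 2950/324 ≈ 9.1049.
n = log₂(9.1049) ≈ 3.1866 half-lives, so t½ = 196.8/3.1866 ≈ 61.758 hours.
From t = 272 to t = 329: 324 × (1/2)^((329−272)/61.758) ≈ 170.89 dpm.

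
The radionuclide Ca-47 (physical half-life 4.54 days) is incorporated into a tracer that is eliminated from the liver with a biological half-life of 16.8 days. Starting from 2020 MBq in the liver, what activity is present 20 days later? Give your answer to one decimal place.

1/t_eff = 1/t_phys + 1/t_biol = 1/4.54 + 1/16.8 = 0.27979 per day.
t_eff = 4.54 × 16.8 / (4.54 + 16.8) ≈ 3.5741 days.
Remaining = 2020 × (1/2)^(20/3.5741) = 2020 × (1/2)^5.5958 ≈ 41.769 MBq.

41.8 MBq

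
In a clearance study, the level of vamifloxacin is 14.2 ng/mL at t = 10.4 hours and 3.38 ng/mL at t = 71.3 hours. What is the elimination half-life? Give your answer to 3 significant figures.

29.4 hours

Over Δt = 71.3 − 10.4 = 60.9 hours, the level fell by a factor of 14.2/3.38 ≈ 4.2012.
n = log₂(4.2012) ≈ 2.0708 half-lives, so t½ = 60.9/2.0708 ≈ 29.409 hours.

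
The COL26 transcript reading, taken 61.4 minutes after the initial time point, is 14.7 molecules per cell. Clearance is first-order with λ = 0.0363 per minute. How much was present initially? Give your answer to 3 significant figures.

137 molecules per cell

t½ = ln 2 / λ = 0.69315 / 0.0363 ≈ 19.095 minutes.
Number of half-lives elapsed: n = 61.4/19.095 ≈ 3.2155.
A₀ = A × 2^n = 14.7 × 2^3.2155 = 14.7 × 9.2889 ≈ 136.55 molecules per cell.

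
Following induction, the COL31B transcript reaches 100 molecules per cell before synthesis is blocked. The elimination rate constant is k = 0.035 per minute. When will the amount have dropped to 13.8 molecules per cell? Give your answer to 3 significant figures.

t½ = ln 2 / k = 0.69315 / 0.035 ≈ 19.804 minutes.
Fraction remaining = 13.8/100 ≈ 0.138.
n = log₂(100/13.8) = ln(7.2464)/ln 2 ≈ 2.8573 half-lives.
t = n × t½ = 2.8573 × 19.804 ≈ 56.586 minutes.

56.6 minutes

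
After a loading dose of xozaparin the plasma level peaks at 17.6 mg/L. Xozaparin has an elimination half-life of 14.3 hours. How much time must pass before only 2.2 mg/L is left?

2.2/17.6 = 1/8, so 3 half-lives have elapsed.
t = 3 × 14.3 = 42.9 hours.

42.9 hours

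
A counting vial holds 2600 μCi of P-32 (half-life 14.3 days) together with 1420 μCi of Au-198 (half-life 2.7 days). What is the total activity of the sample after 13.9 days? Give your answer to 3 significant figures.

P-32: 2600 × (1/2)^(13.9/14.3) = 2600 × (1/2)^0.97203 ≈ 1325.5 μCi.
Au-198: 1420 × (1/2)^(13.9/2.7) = 1420 × (1/2)^5.1481 ≈ 40.044 μCi.
Total = 1325.5 + 40.044 ≈ 1365.5 μCi.

1370 μCi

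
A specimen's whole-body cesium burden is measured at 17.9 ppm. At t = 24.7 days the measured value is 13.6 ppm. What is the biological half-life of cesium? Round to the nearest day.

62 days

A/A₀ = 13.6/17.9 ≈ 0.75978.
n = log₂(1.3162) ≈ 0.39635 half-lives elapsed in 24.7 days.
t½ = 24.7/0.39635 ≈ 62.318 days.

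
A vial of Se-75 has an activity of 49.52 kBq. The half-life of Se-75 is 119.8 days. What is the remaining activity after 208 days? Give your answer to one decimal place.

Number of half-lives: n = 208/119.8 ≈ 1.7362.
Remaining = 49.52 × (1/2)^1.7362 = 49.52 × 0.30015 ≈ 14.864 kBq.

14.9 kBq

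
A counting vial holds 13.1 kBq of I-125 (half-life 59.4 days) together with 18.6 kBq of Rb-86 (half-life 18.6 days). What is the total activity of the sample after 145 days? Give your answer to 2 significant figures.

I-125: 13.1 × (1/2)^(145/59.4) = 13.1 × (1/2)^2.4411 ≈ 2.4123 kBq.
Rb-86: 18.6 × (1/2)^(145/18.6) = 18.6 × (1/2)^7.7957 ≈ 0.083709 kBq.
Total = 2.4123 + 0.083709 ≈ 2.496 kBq.

2.5 kBq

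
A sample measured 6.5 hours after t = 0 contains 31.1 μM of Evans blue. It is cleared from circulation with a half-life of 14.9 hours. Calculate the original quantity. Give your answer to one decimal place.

42.1 μM

Number of half-lives elapsed: n = 6.5/14.9 ≈ 0.43624.
A₀ = A × 2^n = 31.1 × 2^0.43624 = 31.1 × 1.3531 ≈ 42.081 μM.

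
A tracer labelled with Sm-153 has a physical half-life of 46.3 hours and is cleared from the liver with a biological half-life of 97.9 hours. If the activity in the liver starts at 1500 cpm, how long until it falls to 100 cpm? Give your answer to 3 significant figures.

1/t_eff = 1/t_phys + 1/t_biol = 1/46.3 + 1/97.9 = 0.031813 per hour.
t_eff = 46.3 × 97.9 / (46.3 + 97.9) ≈ 31.434 hours.
n = log₂(1500/100) ≈ 3.9069; t = 3.9069 × 31.434 ≈ 122.81 hours.

123 hours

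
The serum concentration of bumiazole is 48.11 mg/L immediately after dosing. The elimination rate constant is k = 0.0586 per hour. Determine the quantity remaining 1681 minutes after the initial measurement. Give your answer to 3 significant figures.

t½ = ln 2 / k = 0.69315 / 0.0586 ≈ 11.828 hours.
Convert the elapsed time: 1681 minutes = 28.0167 hours.
Number of half-lives: n = 28.0167/11.828 ≈ 2.3686.
Remaining = 48.11 × (1/2)^2.3686 = 48.11 × 0.19364 ≈ 9.3158 mg/L.

9.32 mg/L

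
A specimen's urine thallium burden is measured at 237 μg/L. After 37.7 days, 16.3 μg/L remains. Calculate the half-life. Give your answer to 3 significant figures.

A/A₀ = 16.3/237 ≈ 0.068776.
n = log₂(14.54) ≈ 3.8619 half-lives elapsed in 37.7 days.
t½ = 37.7/3.8619 ≈ 9.7619 days.

9.76 days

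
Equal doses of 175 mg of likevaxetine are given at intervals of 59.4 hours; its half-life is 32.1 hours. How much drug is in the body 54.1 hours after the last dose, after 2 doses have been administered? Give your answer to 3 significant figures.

69.5 mg

The 2 doses were given 113.5, 54.1 hours ago.
Total = 175·(1/2)^(113.5/32.1) + 175·(1/2)^(54.1/32.1)
      = 15.089 + 54.412 ≈ 69.501 mg.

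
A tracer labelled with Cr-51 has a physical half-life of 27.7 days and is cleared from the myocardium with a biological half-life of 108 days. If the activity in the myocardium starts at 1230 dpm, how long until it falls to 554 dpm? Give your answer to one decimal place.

25.4 days

1/t_eff = 1/t_phys + 1/t_biol = 1/27.7 + 1/108 = 0.04536 per day.
t_eff = 27.7 × 108 / (27.7 + 108) ≈ 22.046 days.
n = log₂(1230/554) ≈ 1.1507; t = 1.1507 × 22.046 ≈ 25.368 days.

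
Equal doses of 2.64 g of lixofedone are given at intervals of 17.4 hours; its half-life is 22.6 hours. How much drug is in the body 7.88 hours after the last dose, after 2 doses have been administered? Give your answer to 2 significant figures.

The 2 doses were given 25.28, 7.88 hours ago.
Total = 2.64·(1/2)^(25.28/22.6) + 2.64·(1/2)^(7.88/22.6)
      = 1.2158 + 2.0732 ≈ 3.289 g.

3.3 g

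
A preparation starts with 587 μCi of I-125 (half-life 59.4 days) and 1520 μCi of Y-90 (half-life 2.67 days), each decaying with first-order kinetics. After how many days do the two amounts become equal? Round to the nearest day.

Set 587·(1/2)^(t/59.4) = 1520·(1/2)^(t/2.67).
Taking log₂: log₂(587/1520) = t·(1/59.4 − 1/2.67).
log₂(0.38618) = -1.3726; 1/59.4 − 1/2.67 = -0.3577.
t = -1.3726 / -0.3577 ≈ 3.8374 days.

4 days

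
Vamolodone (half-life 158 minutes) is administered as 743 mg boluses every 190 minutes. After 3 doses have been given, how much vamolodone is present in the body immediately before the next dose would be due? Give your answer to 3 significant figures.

The 3 doses were given 570, 380, 190 minutes ago.
Total = 743·(1/2)^(570/158) + 743·(1/2)^(380/158) + 743·(1/2)^(190/158)
      = 60.953 + 140.28 + 322.84 ≈ 524.07 mg.

524 mg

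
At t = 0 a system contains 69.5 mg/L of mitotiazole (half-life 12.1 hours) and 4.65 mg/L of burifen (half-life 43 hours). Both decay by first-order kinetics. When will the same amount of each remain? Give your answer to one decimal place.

Set 69.5·(1/2)^(t/12.1) = 4.65·(1/2)^(t/43).
Taking log₂: log₂(69.5/4.65) = t·(1/12.1 − 1/43).
log₂(14.946) = 3.9017; 1/12.1 − 1/43 = 0.059389.
t = 3.9017 / 0.059389 ≈ 65.698 hours.

65.7 hours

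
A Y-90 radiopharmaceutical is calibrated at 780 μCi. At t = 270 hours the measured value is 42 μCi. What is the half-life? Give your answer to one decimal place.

64.1 hours

A/A₀ = 42/780 ≈ 0.053846.
n = log₂(18.571) ≈ 4.215 half-lives elapsed in 270 hours.
t½ = 270/4.215 ≈ 64.057 hours.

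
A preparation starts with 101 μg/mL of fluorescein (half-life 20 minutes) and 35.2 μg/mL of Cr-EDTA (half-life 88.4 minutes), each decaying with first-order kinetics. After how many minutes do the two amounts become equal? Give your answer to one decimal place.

39.3 minutes

Set 101·(1/2)^(t/20) = 35.2·(1/2)^(t/88.4).
Taking log₂: log₂(101/35.2) = t·(1/20 − 1/88.4).
log₂(2.8693) = 1.5207; 1/20 − 1/88.4 = 0.038688.
t = 1.5207 / 0.038688 ≈ 39.307 minutes.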